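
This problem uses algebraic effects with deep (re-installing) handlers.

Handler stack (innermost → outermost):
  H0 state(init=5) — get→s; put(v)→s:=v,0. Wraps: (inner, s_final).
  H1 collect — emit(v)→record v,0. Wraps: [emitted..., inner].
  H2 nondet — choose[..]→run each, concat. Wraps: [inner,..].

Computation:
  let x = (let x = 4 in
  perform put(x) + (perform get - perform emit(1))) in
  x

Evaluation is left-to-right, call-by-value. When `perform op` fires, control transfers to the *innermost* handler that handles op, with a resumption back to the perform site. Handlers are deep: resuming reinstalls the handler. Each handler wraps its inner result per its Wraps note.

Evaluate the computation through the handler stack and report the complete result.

Step-by-step:
put(4) @ H0 ⇒ s:=4
get @ H0 ⇒ 4
emit(1) @ H1 ⇒ out+=1
H0 returns (4, 4)
H1 returns [1, (4, 4)]
H2 returns [[1, (4, 4)]]
= [[1, (4, 4)]]

Answer: [[1, (4, 4)]]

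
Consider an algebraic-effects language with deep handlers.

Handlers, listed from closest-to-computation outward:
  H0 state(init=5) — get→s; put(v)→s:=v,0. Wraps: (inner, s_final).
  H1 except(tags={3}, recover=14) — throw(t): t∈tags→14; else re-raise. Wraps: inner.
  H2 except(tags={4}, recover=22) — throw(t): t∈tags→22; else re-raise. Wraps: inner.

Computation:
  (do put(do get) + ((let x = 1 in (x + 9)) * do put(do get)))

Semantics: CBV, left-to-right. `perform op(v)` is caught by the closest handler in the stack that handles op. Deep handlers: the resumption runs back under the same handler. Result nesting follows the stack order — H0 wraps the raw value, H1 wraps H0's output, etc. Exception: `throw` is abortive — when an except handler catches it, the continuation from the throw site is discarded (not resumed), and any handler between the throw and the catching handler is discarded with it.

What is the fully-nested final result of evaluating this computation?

Working:
get @ H0 ⇒ 5
put(5) @ H0 ⇒ s:=5
get @ H0 ⇒ 5
put(5) @ H0 ⇒ s:=5
H0 returns (0, 5)
H1 returns (0, 5)
H2 returns (0, 5)
= (0, 5)

Answer: (0, 5)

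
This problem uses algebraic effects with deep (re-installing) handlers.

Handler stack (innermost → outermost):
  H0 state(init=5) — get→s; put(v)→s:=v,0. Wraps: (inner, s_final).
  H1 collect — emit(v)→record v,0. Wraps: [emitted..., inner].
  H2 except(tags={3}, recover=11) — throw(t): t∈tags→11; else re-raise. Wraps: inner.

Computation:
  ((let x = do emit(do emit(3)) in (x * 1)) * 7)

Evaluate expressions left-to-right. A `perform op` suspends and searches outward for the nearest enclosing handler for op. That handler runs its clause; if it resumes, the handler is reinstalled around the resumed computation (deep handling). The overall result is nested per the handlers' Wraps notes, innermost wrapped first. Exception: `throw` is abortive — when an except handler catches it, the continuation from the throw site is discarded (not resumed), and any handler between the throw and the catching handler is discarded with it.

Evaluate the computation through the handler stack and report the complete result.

Answer: [3, 0, (0, 5)]

Step-by-step:
emit(3) @ H1 ⇒ out+=3
emit(0) @ H1 ⇒ out+=0
H0 returns (0, 5)
H1 returns [3, 0, (0, 5)]
H2 returns [3, 0, (0, 5)]
= [3, 0, (0, 5)]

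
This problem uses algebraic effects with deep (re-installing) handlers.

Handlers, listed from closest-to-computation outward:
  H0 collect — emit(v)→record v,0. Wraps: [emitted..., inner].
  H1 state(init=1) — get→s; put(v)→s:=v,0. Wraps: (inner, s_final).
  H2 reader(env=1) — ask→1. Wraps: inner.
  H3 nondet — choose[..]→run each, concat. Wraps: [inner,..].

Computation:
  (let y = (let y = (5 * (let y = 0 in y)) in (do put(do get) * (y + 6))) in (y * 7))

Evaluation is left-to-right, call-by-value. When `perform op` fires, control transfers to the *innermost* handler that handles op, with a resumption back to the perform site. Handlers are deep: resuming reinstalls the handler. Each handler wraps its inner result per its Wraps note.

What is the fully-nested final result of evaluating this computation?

Working:
get @ H1 ⇒ 1
put(1) @ H1 ⇒ s:=1
H0 returns [0]
H1 returns ([0], 1)
H2 returns ([0], 1)
H3 returns [([0], 1)]
= [([0], 1)]

Answer: [([0], 1)]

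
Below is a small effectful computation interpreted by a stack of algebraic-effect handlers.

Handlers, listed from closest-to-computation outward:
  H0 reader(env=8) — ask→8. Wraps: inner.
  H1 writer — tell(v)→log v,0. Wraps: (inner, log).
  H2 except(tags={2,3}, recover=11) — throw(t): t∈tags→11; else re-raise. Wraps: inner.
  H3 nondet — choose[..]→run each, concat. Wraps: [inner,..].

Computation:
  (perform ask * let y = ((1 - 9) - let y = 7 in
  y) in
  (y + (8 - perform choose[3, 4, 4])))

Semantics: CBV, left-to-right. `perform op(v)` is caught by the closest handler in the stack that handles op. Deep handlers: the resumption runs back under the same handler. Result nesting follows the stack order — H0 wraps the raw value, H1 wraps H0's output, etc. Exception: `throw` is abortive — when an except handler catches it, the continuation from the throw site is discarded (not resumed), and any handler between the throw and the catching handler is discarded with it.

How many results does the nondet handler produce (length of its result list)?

Step-by-step:
ask @ H0 ⇒ 8
choose[3, 4, 4] @ H3
  branch[0] choose=3:
    H0 returns -80
    H1 returns (-80, ())
    H2 returns (-80, ())
    H3 returns [(-80, ())]
  branch[1] choose=4:
    H0 returns -88
    H1 returns (-88, ())
    H2 returns (-88, ())
    H3 returns [(-88, ())]
  branch[2] choose=4:
    H0 returns -88
    H1 returns (-88, ())
    H2 returns (-88, ())
    H3 returns [(-88, ())]
= [(-80, ()), (-88, ()), (-88, ())]

Answer: 3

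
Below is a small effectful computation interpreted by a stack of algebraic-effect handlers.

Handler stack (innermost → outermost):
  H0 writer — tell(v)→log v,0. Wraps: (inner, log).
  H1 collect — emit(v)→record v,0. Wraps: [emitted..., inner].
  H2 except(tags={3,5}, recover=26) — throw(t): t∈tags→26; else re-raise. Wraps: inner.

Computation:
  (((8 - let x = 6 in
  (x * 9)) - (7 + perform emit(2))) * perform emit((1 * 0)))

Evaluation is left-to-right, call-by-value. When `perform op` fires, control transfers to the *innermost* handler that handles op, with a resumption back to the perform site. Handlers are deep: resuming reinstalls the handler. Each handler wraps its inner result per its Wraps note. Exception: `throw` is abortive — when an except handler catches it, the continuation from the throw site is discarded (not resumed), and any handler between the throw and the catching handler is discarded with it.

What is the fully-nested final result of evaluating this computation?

Step-by-step:
emit(2) @ H1 ⇒ out+=2
emit(0) @ H1 ⇒ out+=0
H0 returns (0, ())
H1 returns [2, 0, (0, ())]
H2 returns [2, 0, (0, ())]
= [2, 0, (0, ())]

Answer: [2, 0, (0, ())]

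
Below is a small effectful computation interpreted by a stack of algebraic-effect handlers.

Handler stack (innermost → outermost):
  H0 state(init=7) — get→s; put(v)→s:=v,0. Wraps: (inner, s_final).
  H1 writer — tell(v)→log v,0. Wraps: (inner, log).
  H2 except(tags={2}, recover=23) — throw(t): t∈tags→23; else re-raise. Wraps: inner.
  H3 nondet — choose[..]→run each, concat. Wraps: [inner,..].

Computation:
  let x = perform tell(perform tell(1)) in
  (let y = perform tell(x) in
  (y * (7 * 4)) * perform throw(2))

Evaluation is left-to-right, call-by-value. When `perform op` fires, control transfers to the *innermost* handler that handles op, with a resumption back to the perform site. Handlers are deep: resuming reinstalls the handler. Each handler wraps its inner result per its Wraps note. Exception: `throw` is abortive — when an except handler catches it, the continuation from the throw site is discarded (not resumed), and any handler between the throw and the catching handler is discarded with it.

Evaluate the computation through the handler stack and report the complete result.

Answer: [23]

Step-by-step:
tell(1) @ H1 ⇒ log+=1
tell(0) @ H1 ⇒ log+=0
tell(0) @ H1 ⇒ log+=0
throw(2) @ H2 caught ⇒ 23
H3 returns [23]
= [23]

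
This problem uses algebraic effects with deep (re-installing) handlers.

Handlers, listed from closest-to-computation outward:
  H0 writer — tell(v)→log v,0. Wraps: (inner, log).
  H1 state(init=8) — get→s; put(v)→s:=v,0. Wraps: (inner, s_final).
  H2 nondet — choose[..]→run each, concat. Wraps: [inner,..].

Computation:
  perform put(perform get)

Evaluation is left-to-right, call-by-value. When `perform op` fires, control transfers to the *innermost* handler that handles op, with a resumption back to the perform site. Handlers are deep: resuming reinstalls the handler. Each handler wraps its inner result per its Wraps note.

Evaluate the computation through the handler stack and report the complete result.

Evaluation trace:
get @ H1 ⇒ 8
put(8) @ H1 ⇒ s:=8
H0 returns (0, ())
H1 returns ((0, ()), 8)
H2 returns [((0, ()), 8)]
= [((0, ()), 8)]

Answer: [((0, ()), 8)]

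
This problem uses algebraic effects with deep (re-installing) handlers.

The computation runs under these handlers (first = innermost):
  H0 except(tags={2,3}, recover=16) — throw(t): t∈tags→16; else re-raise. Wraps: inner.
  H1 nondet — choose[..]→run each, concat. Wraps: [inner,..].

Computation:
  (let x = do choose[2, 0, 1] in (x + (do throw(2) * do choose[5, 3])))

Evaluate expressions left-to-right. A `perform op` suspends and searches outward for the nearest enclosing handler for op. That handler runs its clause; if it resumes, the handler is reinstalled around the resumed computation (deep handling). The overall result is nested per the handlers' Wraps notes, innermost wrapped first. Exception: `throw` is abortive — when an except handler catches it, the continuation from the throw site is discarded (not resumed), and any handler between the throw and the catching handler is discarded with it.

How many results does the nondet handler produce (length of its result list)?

Answer: 3

Evaluation trace:
choose[2, 0, 1] @ H1
  branch[0] choose=2:
    throw(2) @ H0 caught ⇒ 16
    H1 returns [16]
  branch[1] choose=0:
    throw(2) @ H0 caught ⇒ 16
    H1 returns [16]
  branch[2] choose=1:
    throw(2) @ H0 caught ⇒ 16
    H1 returns [16]
= [16, 16, 16]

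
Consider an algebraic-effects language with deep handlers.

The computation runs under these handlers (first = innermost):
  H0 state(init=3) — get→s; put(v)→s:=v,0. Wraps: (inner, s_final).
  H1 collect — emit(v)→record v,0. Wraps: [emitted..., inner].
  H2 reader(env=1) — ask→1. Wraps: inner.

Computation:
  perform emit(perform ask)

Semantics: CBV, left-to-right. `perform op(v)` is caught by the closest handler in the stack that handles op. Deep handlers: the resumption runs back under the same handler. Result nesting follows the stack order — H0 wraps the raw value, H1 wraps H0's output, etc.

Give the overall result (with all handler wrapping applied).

Working:
ask @ H2 ⇒ 1
emit(1) @ H1 ⇒ out+=1
H0 returns (0, 3)
H1 returns [1, (0, 3)]
H2 returns [1, (0, 3)]
= [1, (0, 3)]

Answer: [1, (0, 3)]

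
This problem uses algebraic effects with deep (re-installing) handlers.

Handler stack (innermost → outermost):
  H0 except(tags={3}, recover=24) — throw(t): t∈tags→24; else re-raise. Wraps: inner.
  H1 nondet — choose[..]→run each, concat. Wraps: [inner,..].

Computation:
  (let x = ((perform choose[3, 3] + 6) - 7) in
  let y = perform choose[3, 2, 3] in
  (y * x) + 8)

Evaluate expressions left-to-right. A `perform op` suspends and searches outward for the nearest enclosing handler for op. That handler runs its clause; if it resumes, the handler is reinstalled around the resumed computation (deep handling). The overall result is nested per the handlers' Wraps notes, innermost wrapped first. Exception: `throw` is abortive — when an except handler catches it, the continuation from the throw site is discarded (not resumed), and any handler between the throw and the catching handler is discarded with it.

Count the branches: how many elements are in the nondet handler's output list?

Evaluation trace:
choose[3, 3] @ H1
  branch[0] choose=3:
    choose[3, 2, 3] @ H1
      branch[0] choose=3:
        H0 returns 14
        H1 returns [14]
      branch[1] choose=2:
        H0 returns 12
        H1 returns [12]
      branch[2] choose=3:
        H0 returns 14
        H1 returns [14]
  branch[1] choose=3:
    choose[3, 2, 3] @ H1
      branch[0] choose=3:
        H0 returns 14
        H1 returns [14]
      branch[1] choose=2:
        H0 returns 12
        H1 returns [12]
      branch[2] choose=3:
        H0 returns 14
        H1 returns [14]
= [14, 12, 14, 14, 12, 14]

Answer: 6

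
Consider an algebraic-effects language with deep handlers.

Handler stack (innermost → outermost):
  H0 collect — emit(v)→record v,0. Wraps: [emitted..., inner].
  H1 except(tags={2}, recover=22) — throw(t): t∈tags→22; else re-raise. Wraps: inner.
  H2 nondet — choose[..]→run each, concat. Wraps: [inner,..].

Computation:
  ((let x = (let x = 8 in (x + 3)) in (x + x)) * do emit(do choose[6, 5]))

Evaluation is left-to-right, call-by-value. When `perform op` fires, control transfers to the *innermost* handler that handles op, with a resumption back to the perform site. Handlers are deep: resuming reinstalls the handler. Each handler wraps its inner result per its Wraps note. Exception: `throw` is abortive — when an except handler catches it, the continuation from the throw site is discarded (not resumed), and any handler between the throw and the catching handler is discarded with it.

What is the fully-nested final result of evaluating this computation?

Step-by-step:
choose[6, 5] @ H2
  branch[0] choose=6:
    emit(6) @ H0 ⇒ out+=6
    H0 returns [6, 0]
    H1 returns [6, 0]
    H2 returns [[6, 0]]
  branch[1] choose=5:
    emit(5) @ H0 ⇒ out+=5
    H0 returns [5, 0]
    H1 returns [5, 0]
    H2 returns [[5, 0]]
= [[6, 0], [5, 0]]

Answer: [[6, 0], [5, 0]]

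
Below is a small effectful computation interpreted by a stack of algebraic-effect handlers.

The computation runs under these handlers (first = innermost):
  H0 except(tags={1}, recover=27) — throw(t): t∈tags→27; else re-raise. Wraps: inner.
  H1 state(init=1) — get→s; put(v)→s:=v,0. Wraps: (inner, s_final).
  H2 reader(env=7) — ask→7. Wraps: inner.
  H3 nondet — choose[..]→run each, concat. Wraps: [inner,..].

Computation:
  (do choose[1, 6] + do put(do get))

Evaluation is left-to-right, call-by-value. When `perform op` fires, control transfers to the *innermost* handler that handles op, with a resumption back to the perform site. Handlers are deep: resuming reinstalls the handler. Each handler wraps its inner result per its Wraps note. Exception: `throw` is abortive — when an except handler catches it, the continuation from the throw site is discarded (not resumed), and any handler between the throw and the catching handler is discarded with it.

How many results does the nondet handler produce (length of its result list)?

Step-by-step:
choose[1, 6] @ H3
  branch[0] choose=1:
    get @ H1 ⇒ 1
    put(1) @ H1 ⇒ s:=1
    H0 returns 1
    H1 returns (1, 1)
    H2 returns (1, 1)
    H3 returns [(1, 1)]
  branch[1] choose=6:
    get @ H1 ⇒ 1
    put(1) @ H1 ⇒ s:=1
    H0 returns 6
    H1 returns (6, 1)
    H2 returns (6, 1)
    H3 returns [(6, 1)]
= [(1, 1), (6, 1)]

Answer: 2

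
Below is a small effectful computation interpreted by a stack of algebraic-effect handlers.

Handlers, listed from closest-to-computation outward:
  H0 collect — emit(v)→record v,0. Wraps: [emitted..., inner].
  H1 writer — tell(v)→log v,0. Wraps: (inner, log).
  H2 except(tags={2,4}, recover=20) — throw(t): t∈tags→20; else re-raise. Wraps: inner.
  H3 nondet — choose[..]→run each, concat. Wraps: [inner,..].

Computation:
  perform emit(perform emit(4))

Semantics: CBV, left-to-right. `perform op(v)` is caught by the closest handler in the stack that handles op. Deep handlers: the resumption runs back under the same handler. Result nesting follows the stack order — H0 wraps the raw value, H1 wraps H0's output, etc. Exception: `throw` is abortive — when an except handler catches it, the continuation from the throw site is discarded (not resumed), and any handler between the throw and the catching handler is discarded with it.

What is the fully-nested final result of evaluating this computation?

Evaluation trace:
emit(4) @ H0 ⇒ out+=4
emit(0) @ H0 ⇒ out+=0
H0 returns [4, 0, 0]
H1 returns ([4, 0, 0], ())
H2 returns ([4, 0, 0], ())
H3 returns [([4, 0, 0], ())]
= [([4, 0, 0], ())]

Answer: [([4, 0, 0], ())]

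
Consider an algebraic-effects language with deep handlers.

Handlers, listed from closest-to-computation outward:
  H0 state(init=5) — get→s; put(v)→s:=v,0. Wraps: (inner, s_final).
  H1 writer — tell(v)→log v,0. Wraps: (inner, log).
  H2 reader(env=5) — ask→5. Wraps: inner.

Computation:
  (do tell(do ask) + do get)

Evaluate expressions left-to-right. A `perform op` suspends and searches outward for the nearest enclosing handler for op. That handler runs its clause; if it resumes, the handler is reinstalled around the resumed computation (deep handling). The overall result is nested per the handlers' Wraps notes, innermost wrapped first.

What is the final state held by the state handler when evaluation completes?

Answer: 5

Evaluation trace:
ask @ H2 ⇒ 5
tell(5) @ H1 ⇒ log+=5
get @ H0 ⇒ 5
H0 returns (5, 5)
H1 returns ((5, 5), (5))
H2 returns ((5, 5), (5))
= ((5, 5), (5))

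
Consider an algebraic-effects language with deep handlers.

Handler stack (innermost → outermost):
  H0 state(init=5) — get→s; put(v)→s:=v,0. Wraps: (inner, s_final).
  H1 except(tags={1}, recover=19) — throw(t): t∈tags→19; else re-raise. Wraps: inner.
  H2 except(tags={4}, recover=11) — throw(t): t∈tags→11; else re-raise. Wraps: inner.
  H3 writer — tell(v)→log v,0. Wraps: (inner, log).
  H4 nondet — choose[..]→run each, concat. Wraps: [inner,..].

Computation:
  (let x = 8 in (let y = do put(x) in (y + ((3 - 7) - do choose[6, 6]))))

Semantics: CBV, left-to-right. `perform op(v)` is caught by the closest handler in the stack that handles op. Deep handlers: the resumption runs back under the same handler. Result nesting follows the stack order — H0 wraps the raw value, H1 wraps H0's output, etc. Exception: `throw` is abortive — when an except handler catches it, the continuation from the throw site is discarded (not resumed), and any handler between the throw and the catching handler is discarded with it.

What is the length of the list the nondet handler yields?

Working:
put(8) @ H0 ⇒ s:=8
choose[6, 6] @ H4
  branch[0] choose=6:
    H0 returns (-10, 8)
    H1 returns (-10, 8)
    H2 returns (-10, 8)
    H3 returns ((-10, 8), ())
    H4 returns [((-10, 8), ())]
  branch[1] choose=6:
    H0 returns (-10, 8)
    H1 returns (-10, 8)
    H2 returns (-10, 8)
    H3 returns ((-10, 8), ())
    H4 returns [((-10, 8), ())]
= [((-10, 8), ()), ((-10, 8), ())]

Answer: 2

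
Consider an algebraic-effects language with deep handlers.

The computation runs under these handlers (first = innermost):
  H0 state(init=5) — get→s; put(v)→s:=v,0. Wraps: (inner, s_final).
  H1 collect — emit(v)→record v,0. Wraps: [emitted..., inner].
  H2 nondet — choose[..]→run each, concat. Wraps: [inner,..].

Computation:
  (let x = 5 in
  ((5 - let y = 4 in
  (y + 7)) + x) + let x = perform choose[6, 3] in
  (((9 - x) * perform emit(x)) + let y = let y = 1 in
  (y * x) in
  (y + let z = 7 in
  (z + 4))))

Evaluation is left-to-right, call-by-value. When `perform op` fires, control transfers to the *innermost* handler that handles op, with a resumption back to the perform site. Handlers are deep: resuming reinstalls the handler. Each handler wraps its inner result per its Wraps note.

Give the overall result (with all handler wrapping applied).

Answer: [[6, (16, 5)], [3, (13, 5)]]

Evaluation trace:
choose[6, 3] @ H2
  branch[0] choose=6:
    emit(6) @ H1 ⇒ out+=6
    H0 returns (16, 5)
    H1 returns [6, (16, 5)]
    H2 returns [[6, (16, 5)]]
  branch[1] choose=3:
    emit(3) @ H1 ⇒ out+=3
    H0 returns (13, 5)
    H1 returns [3, (13, 5)]
    H2 returns [[3, (13, 5)]]
= [[6, (16, 5)], [3, (13, 5)]]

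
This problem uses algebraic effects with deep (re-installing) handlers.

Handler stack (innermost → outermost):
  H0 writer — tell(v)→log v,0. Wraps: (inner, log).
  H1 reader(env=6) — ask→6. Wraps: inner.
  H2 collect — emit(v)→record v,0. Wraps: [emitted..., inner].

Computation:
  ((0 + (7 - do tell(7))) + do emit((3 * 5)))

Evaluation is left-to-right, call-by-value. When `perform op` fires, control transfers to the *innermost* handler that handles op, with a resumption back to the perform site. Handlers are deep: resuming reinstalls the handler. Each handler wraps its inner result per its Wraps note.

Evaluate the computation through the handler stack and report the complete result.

Answer: [15, (7, (7))]

Step-by-step:
tell(7) @ H0 ⇒ log+=7
emit(15) @ H2 ⇒ out+=15
H0 returns (7, (7))
H1 returns (7, (7))
H2 returns [15, (7, (7))]
= [15, (7, (7))]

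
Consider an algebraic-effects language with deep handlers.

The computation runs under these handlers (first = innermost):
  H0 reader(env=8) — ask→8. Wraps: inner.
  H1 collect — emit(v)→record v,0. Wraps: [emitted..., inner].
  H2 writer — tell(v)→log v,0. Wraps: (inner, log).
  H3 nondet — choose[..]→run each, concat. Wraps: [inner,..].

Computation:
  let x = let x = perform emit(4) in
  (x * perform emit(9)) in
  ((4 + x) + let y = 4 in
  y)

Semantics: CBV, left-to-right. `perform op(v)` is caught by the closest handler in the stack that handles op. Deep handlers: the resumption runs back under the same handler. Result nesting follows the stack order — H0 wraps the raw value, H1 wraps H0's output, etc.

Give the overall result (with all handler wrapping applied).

Working:
emit(4) @ H1 ⇒ out+=4
emit(9) @ H1 ⇒ out+=9
H0 returns 8
H1 returns [4, 9, 8]
H2 returns ([4, 9, 8], ())
H3 returns [([4, 9, 8], ())]
= [([4, 9, 8], ())]

Answer: [([4, 9, 8], ())]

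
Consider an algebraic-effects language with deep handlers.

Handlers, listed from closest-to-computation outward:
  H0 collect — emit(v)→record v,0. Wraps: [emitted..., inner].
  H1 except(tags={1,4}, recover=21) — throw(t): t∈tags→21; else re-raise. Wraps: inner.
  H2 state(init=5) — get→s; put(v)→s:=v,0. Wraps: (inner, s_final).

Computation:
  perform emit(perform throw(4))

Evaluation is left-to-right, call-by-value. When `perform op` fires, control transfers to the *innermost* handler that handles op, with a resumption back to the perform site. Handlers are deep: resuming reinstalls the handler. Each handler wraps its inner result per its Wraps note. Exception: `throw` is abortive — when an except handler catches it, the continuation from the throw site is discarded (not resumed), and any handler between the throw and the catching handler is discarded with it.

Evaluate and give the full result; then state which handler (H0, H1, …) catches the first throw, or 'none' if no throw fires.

Step-by-step:
throw(4) @ H1 caught ⇒ 21
H2 returns (21, 5)
= (21, 5)

Answer: (21, 5) ; first throw caught by: H1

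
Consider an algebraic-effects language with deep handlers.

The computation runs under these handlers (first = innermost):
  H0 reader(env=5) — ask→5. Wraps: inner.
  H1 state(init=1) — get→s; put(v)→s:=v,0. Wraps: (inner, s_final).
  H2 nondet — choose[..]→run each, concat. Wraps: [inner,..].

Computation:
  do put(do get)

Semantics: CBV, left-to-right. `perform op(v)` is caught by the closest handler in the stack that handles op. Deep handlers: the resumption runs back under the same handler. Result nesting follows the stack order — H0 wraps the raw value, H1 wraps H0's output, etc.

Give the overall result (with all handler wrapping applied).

Answer: [(0, 1)]

Step-by-step:
get @ H1 ⇒ 1
put(1) @ H1 ⇒ s:=1
H0 returns 0
H1 returns (0, 1)
H2 returns [(0, 1)]
= [(0, 1)]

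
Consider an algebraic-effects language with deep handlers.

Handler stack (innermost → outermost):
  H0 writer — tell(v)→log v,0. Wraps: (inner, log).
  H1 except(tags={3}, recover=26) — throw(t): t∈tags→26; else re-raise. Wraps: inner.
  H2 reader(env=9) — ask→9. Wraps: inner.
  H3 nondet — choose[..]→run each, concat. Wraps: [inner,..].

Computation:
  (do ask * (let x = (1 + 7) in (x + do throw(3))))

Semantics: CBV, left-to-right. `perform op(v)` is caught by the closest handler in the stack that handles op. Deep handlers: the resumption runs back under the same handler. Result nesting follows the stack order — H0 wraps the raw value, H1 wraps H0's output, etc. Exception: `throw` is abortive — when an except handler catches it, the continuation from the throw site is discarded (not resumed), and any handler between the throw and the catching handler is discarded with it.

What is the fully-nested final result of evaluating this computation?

Evaluation trace:
ask @ H2 ⇒ 9
throw(3) @ H1 caught ⇒ 26
H2 returns 26
H3 returns [26]
= [26]

Answer: [26]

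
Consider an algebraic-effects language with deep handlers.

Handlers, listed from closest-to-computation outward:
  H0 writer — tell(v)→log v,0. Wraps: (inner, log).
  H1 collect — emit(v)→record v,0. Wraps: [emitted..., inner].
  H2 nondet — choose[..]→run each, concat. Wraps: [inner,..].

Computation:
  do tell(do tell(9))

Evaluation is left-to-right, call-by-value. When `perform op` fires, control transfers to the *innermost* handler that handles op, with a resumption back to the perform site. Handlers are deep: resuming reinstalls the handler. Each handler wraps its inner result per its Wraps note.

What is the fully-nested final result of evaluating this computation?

Answer: [[(0, (9, 0))]]

Working:
tell(9) @ H0 ⇒ log+=9
tell(0) @ H0 ⇒ log+=0
H0 returns (0, (9, 0))
H1 returns [(0, (9, 0))]
H2 returns [[(0, (9, 0))]]
= [[(0, (9, 0))]]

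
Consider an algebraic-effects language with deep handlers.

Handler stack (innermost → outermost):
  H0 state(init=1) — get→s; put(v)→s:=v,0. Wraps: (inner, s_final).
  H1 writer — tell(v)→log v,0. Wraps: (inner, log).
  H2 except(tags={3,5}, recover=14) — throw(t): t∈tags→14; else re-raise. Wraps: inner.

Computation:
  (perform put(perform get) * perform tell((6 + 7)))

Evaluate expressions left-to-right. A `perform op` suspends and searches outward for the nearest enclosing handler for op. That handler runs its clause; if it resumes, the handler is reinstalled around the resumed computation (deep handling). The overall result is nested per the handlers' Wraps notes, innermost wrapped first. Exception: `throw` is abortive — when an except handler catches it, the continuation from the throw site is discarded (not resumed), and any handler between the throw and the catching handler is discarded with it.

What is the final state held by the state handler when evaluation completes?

Step-by-step:
get @ H0 ⇒ 1
put(1) @ H0 ⇒ s:=1
tell(13) @ H1 ⇒ log+=13
H0 returns (0, 1)
H1 returns ((0, 1), (13))
H2 returns ((0, 1), (13))
= ((0, 1), (13))

Answer: 1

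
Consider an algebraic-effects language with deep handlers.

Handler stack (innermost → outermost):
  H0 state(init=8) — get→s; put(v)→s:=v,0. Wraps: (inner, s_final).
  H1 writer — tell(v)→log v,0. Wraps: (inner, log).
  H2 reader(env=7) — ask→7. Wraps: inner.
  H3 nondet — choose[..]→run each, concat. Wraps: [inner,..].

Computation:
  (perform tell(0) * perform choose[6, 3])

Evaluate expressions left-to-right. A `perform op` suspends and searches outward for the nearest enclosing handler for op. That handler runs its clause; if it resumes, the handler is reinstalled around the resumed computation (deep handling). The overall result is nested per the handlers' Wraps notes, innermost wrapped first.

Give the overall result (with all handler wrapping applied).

Working:
tell(0) @ H1 ⇒ log+=0
choose[6, 3] @ H3
  branch[0] choose=6:
    H0 returns (0, 8)
    H1 returns ((0, 8), (0))
    H2 returns ((0, 8), (0))
    H3 returns [((0, 8), (0))]
  branch[1] choose=3:
    H0 returns (0, 8)
    H1 returns ((0, 8), (0))
    H2 returns ((0, 8), (0))
    H3 returns [((0, 8), (0))]
= [((0, 8), (0)), ((0, 8), (0))]

Answer: [((0, 8), (0)), ((0, 8), (0))]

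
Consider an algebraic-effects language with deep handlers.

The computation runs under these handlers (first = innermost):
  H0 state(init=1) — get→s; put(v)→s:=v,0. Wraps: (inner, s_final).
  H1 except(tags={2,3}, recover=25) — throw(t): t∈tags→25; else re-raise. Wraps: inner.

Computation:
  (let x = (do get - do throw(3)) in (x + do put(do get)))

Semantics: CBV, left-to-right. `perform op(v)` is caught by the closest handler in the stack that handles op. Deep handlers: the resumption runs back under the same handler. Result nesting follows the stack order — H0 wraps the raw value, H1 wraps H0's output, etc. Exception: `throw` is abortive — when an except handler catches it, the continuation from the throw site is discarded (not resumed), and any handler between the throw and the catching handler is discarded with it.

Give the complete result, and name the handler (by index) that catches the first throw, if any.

Evaluation trace:
get @ H0 ⇒ 1
throw(3) @ H1 caught ⇒ 25
= 25

Answer: 25 ; first throw caught by: H1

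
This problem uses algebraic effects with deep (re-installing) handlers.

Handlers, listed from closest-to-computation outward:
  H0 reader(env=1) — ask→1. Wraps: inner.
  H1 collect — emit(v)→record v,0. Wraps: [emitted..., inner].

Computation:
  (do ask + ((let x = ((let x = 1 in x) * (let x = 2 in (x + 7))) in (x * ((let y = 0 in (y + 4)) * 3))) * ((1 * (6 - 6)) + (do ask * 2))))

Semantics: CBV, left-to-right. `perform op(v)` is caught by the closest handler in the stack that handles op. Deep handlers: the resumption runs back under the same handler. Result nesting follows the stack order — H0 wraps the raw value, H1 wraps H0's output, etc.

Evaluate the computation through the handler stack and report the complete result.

Answer: [217]

Step-by-step:
ask @ H0 ⇒ 1
ask @ H0 ⇒ 1
H0 returns 217
H1 returns [217]
= [217]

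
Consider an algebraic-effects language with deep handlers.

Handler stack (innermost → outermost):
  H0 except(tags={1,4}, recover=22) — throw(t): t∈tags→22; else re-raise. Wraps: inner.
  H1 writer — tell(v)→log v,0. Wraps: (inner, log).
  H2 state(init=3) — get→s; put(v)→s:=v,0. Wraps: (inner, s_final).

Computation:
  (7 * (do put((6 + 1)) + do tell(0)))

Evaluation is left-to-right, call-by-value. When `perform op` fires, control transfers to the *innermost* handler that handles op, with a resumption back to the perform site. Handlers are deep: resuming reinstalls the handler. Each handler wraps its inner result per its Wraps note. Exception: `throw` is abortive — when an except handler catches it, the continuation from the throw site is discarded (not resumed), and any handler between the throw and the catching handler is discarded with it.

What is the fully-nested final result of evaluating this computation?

Answer: ((0, (0)), 7)

Evaluation trace:
put(7) @ H2 ⇒ s:=7
tell(0) @ H1 ⇒ log+=0
H0 returns 0
H1 returns (0, (0))
H2 returns ((0, (0)), 7)
= ((0, (0)), 7)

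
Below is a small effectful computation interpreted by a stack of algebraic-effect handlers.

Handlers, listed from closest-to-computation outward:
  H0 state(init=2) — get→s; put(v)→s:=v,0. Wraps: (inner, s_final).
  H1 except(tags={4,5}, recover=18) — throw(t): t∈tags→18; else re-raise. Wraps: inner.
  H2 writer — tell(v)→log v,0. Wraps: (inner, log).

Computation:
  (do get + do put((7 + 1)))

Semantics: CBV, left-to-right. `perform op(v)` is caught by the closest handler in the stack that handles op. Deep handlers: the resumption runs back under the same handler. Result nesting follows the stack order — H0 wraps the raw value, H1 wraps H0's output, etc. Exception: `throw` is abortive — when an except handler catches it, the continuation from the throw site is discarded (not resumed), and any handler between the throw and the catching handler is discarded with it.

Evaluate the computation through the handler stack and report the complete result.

Step-by-step:
get @ H0 ⇒ 2
put(8) @ H0 ⇒ s:=8
H0 returns (2, 8)
H1 returns (2, 8)
H2 returns ((2, 8), ())
= ((2, 8), ())

Answer: ((2, 8), ())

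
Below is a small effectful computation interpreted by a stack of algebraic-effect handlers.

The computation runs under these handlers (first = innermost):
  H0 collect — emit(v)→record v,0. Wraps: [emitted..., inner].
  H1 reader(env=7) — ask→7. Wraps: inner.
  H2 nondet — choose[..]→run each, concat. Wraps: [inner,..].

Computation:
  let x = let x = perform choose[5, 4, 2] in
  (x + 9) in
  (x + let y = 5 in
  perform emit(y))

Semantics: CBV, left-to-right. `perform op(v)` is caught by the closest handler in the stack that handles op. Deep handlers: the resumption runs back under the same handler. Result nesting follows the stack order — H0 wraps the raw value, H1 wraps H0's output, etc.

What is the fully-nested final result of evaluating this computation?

Working:
choose[5, 4, 2] @ H2
  branch[0] choose=5:
    emit(5) @ H0 ⇒ out+=5
    H0 returns [5, 14]
    H1 returns [5, 14]
    H2 returns [[5, 14]]
  branch[1] choose=4:
    emit(5) @ H0 ⇒ out+=5
    H0 returns [5, 13]
    H1 returns [5, 13]
    H2 returns [[5, 13]]
  branch[2] choose=2:
    emit(5) @ H0 ⇒ out+=5
    H0 returns [5, 11]
    H1 returns [5, 11]
    H2 returns [[5, 11]]
= [[5, 14], [5, 13], [5, 11]]

Answer: [[5, 14], [5, 13], [5, 11]]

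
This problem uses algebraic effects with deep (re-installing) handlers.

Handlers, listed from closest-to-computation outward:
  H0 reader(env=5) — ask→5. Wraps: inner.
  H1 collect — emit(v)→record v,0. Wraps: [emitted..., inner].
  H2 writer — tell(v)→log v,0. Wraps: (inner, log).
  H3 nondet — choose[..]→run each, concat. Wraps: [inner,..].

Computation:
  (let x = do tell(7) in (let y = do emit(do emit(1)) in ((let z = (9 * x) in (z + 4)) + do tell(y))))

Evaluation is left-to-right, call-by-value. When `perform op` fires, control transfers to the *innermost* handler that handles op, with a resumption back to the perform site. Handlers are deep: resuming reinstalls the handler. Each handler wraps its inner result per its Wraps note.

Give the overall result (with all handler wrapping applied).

Answer: [([1, 0, 4], (7, 0))]

Evaluation trace:
tell(7) @ H2 ⇒ log+=7
emit(1) @ H1 ⇒ out+=1
emit(0) @ H1 ⇒ out+=0
tell(0) @ H2 ⇒ log+=0
H0 returns 4
H1 returns [1, 0, 4]
H2 returns ([1, 0, 4], (7, 0))
H3 returns [([1, 0, 4], (7, 0))]
= [([1, 0, 4], (7, 0))]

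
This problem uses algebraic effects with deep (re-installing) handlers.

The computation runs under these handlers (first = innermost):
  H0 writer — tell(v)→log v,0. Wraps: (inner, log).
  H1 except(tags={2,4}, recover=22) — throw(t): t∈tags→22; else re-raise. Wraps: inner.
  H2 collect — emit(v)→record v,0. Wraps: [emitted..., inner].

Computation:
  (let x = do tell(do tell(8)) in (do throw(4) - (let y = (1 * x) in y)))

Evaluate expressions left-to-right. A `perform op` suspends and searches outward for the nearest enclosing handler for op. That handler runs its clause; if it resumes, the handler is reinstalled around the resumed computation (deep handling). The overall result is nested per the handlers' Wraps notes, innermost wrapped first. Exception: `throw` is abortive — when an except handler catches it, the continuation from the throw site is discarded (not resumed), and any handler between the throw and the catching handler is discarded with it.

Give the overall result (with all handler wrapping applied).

Answer: [22]

Evaluation trace:
tell(8) @ H0 ⇒ log+=8
tell(0) @ H0 ⇒ log+=0
throw(4) @ H1 caught ⇒ 22
H2 returns [22]
= [22]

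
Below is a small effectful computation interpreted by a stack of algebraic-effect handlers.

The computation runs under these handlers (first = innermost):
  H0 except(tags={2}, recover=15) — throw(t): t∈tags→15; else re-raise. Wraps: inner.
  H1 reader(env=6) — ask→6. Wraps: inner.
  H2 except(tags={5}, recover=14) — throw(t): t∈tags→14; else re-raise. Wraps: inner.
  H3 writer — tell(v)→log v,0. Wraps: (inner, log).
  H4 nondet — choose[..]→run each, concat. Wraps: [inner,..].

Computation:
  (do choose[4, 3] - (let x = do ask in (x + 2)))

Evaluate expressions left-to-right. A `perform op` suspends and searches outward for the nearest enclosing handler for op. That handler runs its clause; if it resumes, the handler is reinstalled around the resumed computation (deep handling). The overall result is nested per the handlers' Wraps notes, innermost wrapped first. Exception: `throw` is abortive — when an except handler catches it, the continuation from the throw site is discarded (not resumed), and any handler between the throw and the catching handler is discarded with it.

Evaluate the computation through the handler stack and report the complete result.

Evaluation trace:
choose[4, 3] @ H4
  branch[0] choose=4:
    ask @ H1 ⇒ 6
    H0 returns -4
    H1 returns -4
    H2 returns -4
    H3 returns (-4, ())
    H4 returns [(-4, ())]
  branch[1] choose=3:
    ask @ H1 ⇒ 6
    H0 returns -5
    H1 returns -5
    H2 returns -5
    H3 returns (-5, ())
    H4 returns [(-5, ())]
= [(-4, ()), (-5, ())]

Answer: [(-4, ()), (-5, ())]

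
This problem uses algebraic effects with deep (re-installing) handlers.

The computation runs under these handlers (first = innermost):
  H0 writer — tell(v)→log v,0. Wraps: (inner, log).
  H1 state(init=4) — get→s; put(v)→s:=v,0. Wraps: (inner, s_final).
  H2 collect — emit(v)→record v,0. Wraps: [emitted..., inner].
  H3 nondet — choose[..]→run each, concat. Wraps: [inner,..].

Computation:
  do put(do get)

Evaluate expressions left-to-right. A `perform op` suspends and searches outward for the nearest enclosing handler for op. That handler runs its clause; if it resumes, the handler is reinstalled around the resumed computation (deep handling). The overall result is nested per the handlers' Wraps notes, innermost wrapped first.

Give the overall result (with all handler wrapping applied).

Answer: [[((0, ()), 4)]]

Step-by-step:
get @ H1 ⇒ 4
put(4) @ H1 ⇒ s:=4
H0 returns (0, ())
H1 returns ((0, ()), 4)
H2 returns [((0, ()), 4)]
H3 returns [[((0, ()), 4)]]
= [[((0, ()), 4)]]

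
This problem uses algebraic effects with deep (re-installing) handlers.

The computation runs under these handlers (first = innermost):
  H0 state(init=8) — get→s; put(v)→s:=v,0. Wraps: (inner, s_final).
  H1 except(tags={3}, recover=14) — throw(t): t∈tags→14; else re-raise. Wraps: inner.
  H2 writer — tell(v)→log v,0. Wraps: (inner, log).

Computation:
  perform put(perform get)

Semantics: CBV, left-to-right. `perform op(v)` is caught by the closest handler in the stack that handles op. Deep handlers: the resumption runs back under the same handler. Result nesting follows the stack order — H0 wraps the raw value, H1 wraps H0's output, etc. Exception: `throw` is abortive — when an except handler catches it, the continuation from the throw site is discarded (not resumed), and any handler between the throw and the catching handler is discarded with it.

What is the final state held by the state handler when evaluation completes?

Answer: 8

Evaluation trace:
get @ H0 ⇒ 8
put(8) @ H0 ⇒ s:=8
H0 returns (0, 8)
H1 returns (0, 8)
H2 returns ((0, 8), ())
= ((0, 8), ())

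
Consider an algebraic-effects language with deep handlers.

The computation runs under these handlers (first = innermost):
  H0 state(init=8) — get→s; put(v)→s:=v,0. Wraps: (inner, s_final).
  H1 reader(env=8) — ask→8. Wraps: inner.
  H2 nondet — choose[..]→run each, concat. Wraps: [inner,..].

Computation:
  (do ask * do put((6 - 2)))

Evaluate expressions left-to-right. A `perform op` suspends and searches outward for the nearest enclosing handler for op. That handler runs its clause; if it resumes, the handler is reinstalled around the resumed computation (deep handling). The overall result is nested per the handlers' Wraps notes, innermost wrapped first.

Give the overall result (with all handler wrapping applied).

Answer: [(0, 4)]

Step-by-step:
ask @ H1 ⇒ 8
put(4) @ H0 ⇒ s:=4
H0 returns (0, 4)
H1 returns (0, 4)
H2 returns [(0, 4)]
= [(0, 4)]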